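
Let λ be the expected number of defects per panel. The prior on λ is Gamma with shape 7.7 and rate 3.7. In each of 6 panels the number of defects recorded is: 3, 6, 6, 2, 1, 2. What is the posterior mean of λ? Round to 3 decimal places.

Posterior mean ≈ 2.856

Total count ∑xᵢ = 20 over n = 6 panels.
Gamma is conjugate to the Poisson likelihood: posterior is Gamma(shape = 7.7+20 = 27.7, rate = 3.7+6 = 9.7).
E[λ | data] = 27.7/9.7 = 2.856.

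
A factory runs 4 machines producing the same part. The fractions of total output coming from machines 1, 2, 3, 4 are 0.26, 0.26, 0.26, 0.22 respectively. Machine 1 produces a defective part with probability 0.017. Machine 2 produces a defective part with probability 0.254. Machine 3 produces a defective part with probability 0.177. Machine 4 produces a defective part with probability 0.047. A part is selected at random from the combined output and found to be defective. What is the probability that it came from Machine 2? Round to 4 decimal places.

P(defective|M1) = 0.017; P(defective|M2) = 0.254; P(defective|M3) = 0.177; P(defective|M4) = 0.047.
Prior × likelihood for each source: 0.26·0.017=0.004420, 0.26·0.254=0.06604, 0.26·0.177=0.04602, 0.22·0.047=0.01034. Summing gives P(defective) = 0.12682.
P(Machine 2 | defective) = 0.06604 / 0.12682 = 0.5207.

Posterior probability ≈ 0.5207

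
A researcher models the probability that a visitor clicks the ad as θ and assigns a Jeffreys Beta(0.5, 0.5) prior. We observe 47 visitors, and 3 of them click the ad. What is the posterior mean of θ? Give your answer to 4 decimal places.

Posterior mean ≈ 0.0729

The binomial likelihood is conjugate to the Beta prior: with 3 successes and 44 failures, the posterior is Beta(0.5+3, 0.5+44) = Beta(3.5, 44.5).
Posterior mean = α/(α+β) = 3.5/48 = 0.0729.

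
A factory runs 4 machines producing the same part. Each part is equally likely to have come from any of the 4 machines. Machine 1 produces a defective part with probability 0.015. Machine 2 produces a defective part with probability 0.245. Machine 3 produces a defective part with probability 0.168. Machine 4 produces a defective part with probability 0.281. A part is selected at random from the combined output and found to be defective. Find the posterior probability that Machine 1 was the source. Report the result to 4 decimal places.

Tabulate prior·likelihood by source: [1] prior 0.25, lik 0.015, product 0.003750; [2] prior 0.25, lik 0.245, product 0.06125; [3] prior 0.25, lik 0.168, product 0.04200; [4] prior 0.25, lik 0.281, product 0.07025.
Normalizing constant = 0.17725; the posterior for Machine 1 is its product over the sum, 0.003750/0.17725 = 0.0212.

Posterior probability ≈ 0.0212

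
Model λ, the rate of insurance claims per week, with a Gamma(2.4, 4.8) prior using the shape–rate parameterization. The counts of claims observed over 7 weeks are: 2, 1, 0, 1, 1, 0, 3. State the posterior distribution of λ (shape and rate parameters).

Total count ∑xᵢ = 8 over n = 7 weeks.
Gamma is conjugate to the Poisson likelihood: posterior is Gamma(shape = 2.4+8 = 10.4, rate = 4.8+7 = 11.8).

Posterior: Gamma(shape=10.4, rate=11.8)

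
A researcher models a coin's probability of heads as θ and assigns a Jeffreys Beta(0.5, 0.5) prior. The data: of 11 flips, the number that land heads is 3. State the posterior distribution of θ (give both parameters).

The binomial likelihood is conjugate to the Beta prior: with 3 successes and 8 failures, the posterior is Beta(0.5+3, 0.5+8) = Beta(3.5, 8.5).

Posterior: Beta(3.5, 8.5)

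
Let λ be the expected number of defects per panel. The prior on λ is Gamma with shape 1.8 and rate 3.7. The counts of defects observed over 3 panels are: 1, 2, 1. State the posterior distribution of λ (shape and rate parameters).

Posterior: Gamma(shape=5.8, rate=6.7)

The Poisson likelihood adds the total count to the shape and the number of exposure periods to the rate. Here ∑xᵢ = 4 and n = 3, so shape 1.8→5.8 and rate 3.7→6.7.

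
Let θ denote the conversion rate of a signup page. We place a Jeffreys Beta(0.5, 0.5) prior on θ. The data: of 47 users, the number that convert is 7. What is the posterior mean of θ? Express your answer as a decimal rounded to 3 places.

Posterior mean ≈ 0.156

The binomial likelihood is conjugate to the Beta prior: with 7 successes and 40 failures, the posterior is Beta(0.5+7, 0.5+40) = Beta(7.5, 40.5).
E[θ | data] = 7.5/(7.5+40.5) = 0.156.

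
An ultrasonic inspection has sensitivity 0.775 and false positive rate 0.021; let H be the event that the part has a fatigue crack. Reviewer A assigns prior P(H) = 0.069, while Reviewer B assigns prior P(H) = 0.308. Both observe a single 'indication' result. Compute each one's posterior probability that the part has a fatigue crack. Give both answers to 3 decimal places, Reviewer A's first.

P('+'|H) = 0.775, P('+'|¬H) = 0.021.
Reviewer A: numerator 0.775·0.069 = 0.053475; evidence = 0.053475+0.021·0.931 = 0.073026; posterior = 0.732.
Reviewer B: numerator 0.775·0.308 = 0.23870; evidence = 0.23870+0.021·0.692 = 0.25323; posterior = 0.943.

Reviewer A: 0.732; Reviewer B: 0.943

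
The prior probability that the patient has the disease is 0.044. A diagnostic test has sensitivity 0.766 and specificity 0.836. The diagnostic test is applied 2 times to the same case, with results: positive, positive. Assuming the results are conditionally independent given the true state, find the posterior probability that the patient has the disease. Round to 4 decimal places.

With H the event that the patient has the disease, the joint likelihood of the observed sequence is P(data|H) = 0.766·0.766 = 0.58676 and P(data|¬H) = 0.164·0.164 = 0.026896.
Bayes: P(H|data) = 0.044·0.58676 / (0.044·0.58676 + 0.956·0.026896) = 0.025817/0.051530 = 0.5010.

Posterior P(H) ≈ 0.5010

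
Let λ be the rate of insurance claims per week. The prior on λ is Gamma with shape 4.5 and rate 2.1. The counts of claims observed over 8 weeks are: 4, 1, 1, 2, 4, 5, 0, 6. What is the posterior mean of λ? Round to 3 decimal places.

Posterior mean ≈ 2.723

The Poisson likelihood adds the total count to the shape and the number of exposure periods to the rate. Here ∑xᵢ = 23 and n = 8, so shape 4.5→27.5 and rate 2.1→10.1.
E[λ | data] = 27.5/10.1 = 2.723.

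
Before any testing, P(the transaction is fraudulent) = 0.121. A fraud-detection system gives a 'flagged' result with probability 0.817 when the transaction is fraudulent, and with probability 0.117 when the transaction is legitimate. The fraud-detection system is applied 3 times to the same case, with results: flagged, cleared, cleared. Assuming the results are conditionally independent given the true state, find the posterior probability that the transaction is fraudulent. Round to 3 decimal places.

Let H be the event that the transaction is fraudulent; start with P(H) = 0.121. P('flagged'|H) = 0.817, P('flagged'|¬H) = 0.117.
Update on result 1 ('flagged'): P(H) ← 0.817·0.1210 / (0.817·0.1210 + 0.117·0.8790) = 0.098857/0.20170 = 0.4901.
Update on result 2 ('cleared'): P(H) ← 0.183·0.4901 / (0.183·0.4901 + 0.883·0.5099) = 0.089692/0.53992 = 0.1661.
Update on result 3 ('cleared'): P(H) ← 0.183·0.1661 / (0.183·0.1661 + 0.883·0.8339) = 0.030400/0.76671 = 0.0396.

Posterior P(H) ≈ 0.040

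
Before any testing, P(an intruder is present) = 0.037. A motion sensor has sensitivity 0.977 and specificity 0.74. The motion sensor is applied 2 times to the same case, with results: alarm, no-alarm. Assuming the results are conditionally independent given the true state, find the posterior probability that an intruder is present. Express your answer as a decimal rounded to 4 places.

Posterior P(H) ≈ 0.0045

Let H be the event that an intruder is present; start with P(H) = 0.037. P('alarm'|H) = 0.977, P('alarm'|¬H) = 0.26.
Update on result 1 ('alarm'): P(H) ← 0.977·0.0370 / (0.977·0.0370 + 0.26·0.9630) = 0.036149/0.28653 = 0.1262.
Update on result 2 ('no-alarm'): P(H) ← 0.023·0.1262 / (0.023·0.1262 + 0.74·0.8738) = 0.0029017/0.64954 = 0.0045.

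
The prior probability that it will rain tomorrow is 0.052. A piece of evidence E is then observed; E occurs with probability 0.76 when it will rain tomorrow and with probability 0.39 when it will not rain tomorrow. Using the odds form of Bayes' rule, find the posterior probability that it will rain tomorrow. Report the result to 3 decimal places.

Posterior probability ≈ 0.097

Prior odds = 0.052/(1−0.052) = 0.054852.
Likelihood ratio for E = 0.76/0.39 = 1.9487.
Posterior odds = prior odds × LR = 0.10689.
Posterior probability = odds/(1+odds) = 0.10689/1.1069 = 0.097.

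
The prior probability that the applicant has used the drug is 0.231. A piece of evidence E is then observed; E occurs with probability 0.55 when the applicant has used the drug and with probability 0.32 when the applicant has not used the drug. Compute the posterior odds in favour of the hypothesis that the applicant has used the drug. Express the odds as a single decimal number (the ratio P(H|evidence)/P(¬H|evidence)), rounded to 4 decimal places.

Prior odds = 0.231/(1−0.231) = 0.30039. In log-odds, ln(0.30039) = -1.2027.
Add log likelihood ratio: ln(1.7188) = 0.54160.
Posterior log-odds = -0.66108, so posterior odds = exp(-0.66108) = 0.51630.

Posterior odds ≈ 0.5163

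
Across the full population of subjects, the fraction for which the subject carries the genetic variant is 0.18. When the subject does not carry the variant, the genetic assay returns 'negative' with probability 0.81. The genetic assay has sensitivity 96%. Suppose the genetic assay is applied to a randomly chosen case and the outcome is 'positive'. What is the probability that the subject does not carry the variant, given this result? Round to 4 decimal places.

Let H be the event that the subject carries the genetic variant. P(H) = 0.18, so P(¬H) = 0.82. With E the 'positive' result, P(E|H) = 0.96 and P(E|¬H) = 0.19.
P(E) = 0.96·0.18 + 0.19·0.82 = 0.17280 + 0.15580 = 0.32860.
By Bayes' theorem, P(H|E) = 0.17280 / 0.32860 = 0.5259. Hence P(¬H|E) = 1 − 0.5259 = 0.4741.

P(¬H | E) ≈ 0.4741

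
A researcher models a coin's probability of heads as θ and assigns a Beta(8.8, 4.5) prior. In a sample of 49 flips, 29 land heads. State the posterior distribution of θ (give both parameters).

Posterior: Beta(37.8, 24.5)

Observing 29 successes and 20 failures updates Beta(8.8, 4.5) by adding the success and failure counts to the two shape parameters: α = 8.8+29 = 37.8, β = 4.5+20 = 24.5.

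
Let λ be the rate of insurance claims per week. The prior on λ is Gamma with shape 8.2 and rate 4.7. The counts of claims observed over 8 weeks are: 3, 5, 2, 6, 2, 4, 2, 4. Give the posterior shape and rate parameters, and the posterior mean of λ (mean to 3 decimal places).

The Poisson likelihood adds the total count to the shape and the number of exposure periods to the rate. Here ∑xᵢ = 28 and n = 8, so shape 8.2→36.2 and rate 4.7→12.7.
E[λ | data] = 36.2/12.7 = 2.850.

Posterior: Gamma(shape=36.2, rate=12.7); mean ≈ 2.850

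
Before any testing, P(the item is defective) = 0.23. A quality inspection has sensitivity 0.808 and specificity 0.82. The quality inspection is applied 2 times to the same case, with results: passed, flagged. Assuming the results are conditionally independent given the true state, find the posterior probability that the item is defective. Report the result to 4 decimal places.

Let H be the event that the item is defective; start with P(H) = 0.23. P('flagged'|H) = 0.808, P('flagged'|¬H) = 0.18.
Update on result 1 ('passed'): P(H) ← 0.192·0.2300 / (0.192·0.2300 + 0.82·0.7700) = 0.044160/0.67556 = 0.0654.
Update on result 2 ('flagged'): P(H) ← 0.808·0.0654 / (0.808·0.0654 + 0.18·0.9346) = 0.052817/0.22105 = 0.2389.

Posterior P(H) ≈ 0.2389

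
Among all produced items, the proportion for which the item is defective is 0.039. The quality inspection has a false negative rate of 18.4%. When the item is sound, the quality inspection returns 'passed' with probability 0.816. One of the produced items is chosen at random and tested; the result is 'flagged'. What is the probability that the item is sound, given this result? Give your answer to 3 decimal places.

Let H be the event that the item is defective. P(H) = 0.039, so P(¬H) = 0.961. With E the 'flagged' result, P(E|H) = 0.816 and P(E|¬H) = 0.184.
P(E) = 0.816·0.039 + 0.184·0.961 = 0.031824 + 0.17682 = 0.20865.
By Bayes' theorem, P(H|E) = 0.031824 / 0.20865 = 0.153. Hence P(¬H|E) = 1 − 0.153 = 0.847.

P(¬H | E) ≈ 0.847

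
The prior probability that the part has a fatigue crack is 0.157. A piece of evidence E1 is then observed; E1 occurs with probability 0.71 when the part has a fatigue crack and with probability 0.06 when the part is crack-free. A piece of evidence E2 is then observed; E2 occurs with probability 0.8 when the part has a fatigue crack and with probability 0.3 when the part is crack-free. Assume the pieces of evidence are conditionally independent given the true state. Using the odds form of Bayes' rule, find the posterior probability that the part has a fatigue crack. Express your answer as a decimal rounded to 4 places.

Posterior probability ≈ 0.8546

Prior odds = 0.157/(1−0.157) = 0.18624.
Likelihood ratio for E1 = 0.71/0.06 = 11.833.
Likelihood ratio for E2 = 0.8/0.3 = 2.6667.
Posterior odds = prior odds × LR₁ × LR₂ = 5.8769.
Posterior probability = odds/(1+odds) = 5.8769/6.8769 = 0.8546.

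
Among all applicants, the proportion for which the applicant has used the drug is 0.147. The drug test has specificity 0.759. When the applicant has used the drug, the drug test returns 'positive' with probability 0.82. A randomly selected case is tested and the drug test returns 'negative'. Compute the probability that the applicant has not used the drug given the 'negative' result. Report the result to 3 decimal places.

Write H for 'the applicant has used the drug'. Prior odds H:¬H = 0.147/0.853 = 0.17233. For the 'negative' outcome, the likelihood ratio is 0.18/0.759 = 0.23715.
Posterior odds = 0.17233 × 0.23715 = 0.040869, so P(H|E) = 0.040869/(1+0.040869) = 0.039. Then P(¬H|E) = 1 − 0.039 = 0.961.

P(¬H | E) ≈ 0.961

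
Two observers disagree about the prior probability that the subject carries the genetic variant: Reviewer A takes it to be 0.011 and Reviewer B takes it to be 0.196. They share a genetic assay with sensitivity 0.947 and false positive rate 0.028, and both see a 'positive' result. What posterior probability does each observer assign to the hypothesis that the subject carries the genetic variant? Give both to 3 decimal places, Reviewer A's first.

Reviewer A: 0.273; Reviewer B: 0.892

P('+'|H) = 0.947, P('+'|¬H) = 0.028.
Reviewer A: numerator 0.947·0.011 = 0.010417; evidence = 0.010417+0.028·0.989 = 0.038109; posterior = 0.273.
Reviewer B: numerator 0.947·0.196 = 0.18561; evidence = 0.18561+0.028·0.804 = 0.20812; posterior = 0.892.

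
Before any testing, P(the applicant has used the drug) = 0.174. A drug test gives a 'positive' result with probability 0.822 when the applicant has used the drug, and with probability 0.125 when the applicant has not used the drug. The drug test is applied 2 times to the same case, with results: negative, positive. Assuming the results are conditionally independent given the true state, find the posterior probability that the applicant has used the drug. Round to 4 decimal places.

With H the event that the applicant has used the drug, the joint likelihood of the observed sequence is P(data|H) = 0.178·0.822 = 0.14632 and P(data|¬H) = 0.875·0.125 = 0.10938.
Bayes: P(H|data) = 0.174·0.14632 / (0.174·0.14632 + 0.826·0.10938) = 0.025459/0.11580 = 0.2198.

Posterior P(H) ≈ 0.2198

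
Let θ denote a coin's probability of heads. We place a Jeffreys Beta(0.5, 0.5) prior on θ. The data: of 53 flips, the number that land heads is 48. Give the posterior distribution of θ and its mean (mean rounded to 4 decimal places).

Posterior: Beta(48.5, 5.5); mean ≈ 0.8981

Observing 48 successes and 5 failures updates Beta(0.5, 0.5) by adding the success and failure counts to the two shape parameters: α = 0.5+48 = 48.5, β = 0.5+5 = 5.5.
E[θ | data] = 48.5/(48.5+5.5) = 0.8981.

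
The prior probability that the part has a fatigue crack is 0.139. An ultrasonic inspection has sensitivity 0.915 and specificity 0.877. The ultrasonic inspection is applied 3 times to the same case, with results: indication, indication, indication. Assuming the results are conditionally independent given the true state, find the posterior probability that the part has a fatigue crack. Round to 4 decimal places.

Let H be the event that the part has a fatigue crack; start with P(H) = 0.139. P('indication'|H) = 0.915, P('indication'|¬H) = 0.123.
Update on result 1 ('indication'): P(H) ← 0.915·0.1390 / (0.915·0.1390 + 0.123·0.8610) = 0.12719/0.23309 = 0.5457.
Update on result 2 ('indication'): P(H) ← 0.915·0.5457 / (0.915·0.5457 + 0.123·0.4543) = 0.49927/0.55516 = 0.8993.
Update on result 3 ('indication'): P(H) ← 0.915·0.8993 / (0.915·0.8993 + 0.123·0.1007) = 0.82289/0.83527 = 0.9852.

Posterior P(H) ≈ 0.9852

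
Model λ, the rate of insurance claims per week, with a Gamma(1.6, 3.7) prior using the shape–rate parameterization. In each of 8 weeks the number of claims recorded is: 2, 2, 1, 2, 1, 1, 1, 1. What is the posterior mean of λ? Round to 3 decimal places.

Posterior mean ≈ 1.077

Total count ∑xᵢ = 11 over n = 8 weeks.
Gamma is conjugate to the Poisson likelihood: posterior is Gamma(shape = 1.6+11 = 12.6, rate = 3.7+8 = 11.7).
E[λ | data] = 12.6/11.7 = 1.077.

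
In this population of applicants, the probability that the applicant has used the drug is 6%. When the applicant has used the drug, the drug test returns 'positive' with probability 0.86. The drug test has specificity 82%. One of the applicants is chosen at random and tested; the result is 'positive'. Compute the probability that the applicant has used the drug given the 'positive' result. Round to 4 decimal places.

P(H | E) ≈ 0.2337

Write H for 'the applicant has used the drug'. Prior odds H:¬H = 0.06/0.94 = 0.063830. For the 'positive' outcome, the likelihood ratio is 0.86/0.18 = 4.7778.
Posterior odds = 0.063830 × 4.7778 = 0.30496, so P(H|E) = 0.30496/(1+0.30496) = 0.2337.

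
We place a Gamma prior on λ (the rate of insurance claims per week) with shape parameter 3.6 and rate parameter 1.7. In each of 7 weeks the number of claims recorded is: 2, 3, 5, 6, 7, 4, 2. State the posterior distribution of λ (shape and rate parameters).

Total count ∑xᵢ = 29 over n = 7 weeks.
Gamma is conjugate to the Poisson likelihood: posterior is Gamma(shape = 3.6+29 = 32.6, rate = 1.7+7 = 8.7).

Posterior: Gamma(shape=32.6, rate=8.7)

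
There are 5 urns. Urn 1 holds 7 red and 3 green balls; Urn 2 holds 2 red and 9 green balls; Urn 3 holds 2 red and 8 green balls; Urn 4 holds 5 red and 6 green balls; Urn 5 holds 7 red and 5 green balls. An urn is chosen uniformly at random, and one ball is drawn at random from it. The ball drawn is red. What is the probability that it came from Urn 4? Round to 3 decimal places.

Tabulate prior·likelihood by source: [1] prior 0.2, lik 0.7, product 0.1400; [2] prior 0.2, lik 0.1818, product 0.03636; [3] prior 0.2, lik 0.2, product 0.04000; [4] prior 0.2, lik 0.4545, product 0.09091; [5] prior 0.2, lik 0.5833, product 0.1167.
Normalizing constant = 0.42394; the posterior for Urn 4 is its product over the sum, 0.09091/0.42394 = 0.214.

Posterior probability ≈ 0.214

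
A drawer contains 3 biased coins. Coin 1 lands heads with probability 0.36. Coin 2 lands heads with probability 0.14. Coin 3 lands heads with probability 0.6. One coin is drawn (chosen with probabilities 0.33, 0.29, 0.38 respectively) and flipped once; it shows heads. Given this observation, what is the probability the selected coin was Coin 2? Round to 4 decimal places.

Tabulate prior·likelihood by source: [1] prior 0.33, lik 0.36, product 0.1188; [2] prior 0.29, lik 0.14, product 0.04060; [3] prior 0.38, lik 0.6, product 0.2280.
Normalizing constant = 0.38740; the posterior for Coin 2 is its product over the sum, 0.04060/0.38740 = 0.1048.

Posterior probability ≈ 0.1048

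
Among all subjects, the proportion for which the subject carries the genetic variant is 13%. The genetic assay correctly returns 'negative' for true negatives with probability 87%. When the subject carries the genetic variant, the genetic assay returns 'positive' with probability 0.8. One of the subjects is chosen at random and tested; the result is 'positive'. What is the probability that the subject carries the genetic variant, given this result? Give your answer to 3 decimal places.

P(H | E) ≈ 0.479

Let H be the event that the subject carries the genetic variant. P(H) = 0.13, so P(¬H) = 0.87. With E the 'positive' result, P(E|H) = 0.8 and P(E|¬H) = 0.13.
P(E) = 0.8·0.13 + 0.13·0.87 = 0.10400 + 0.11310 = 0.21710.
By Bayes' theorem, P(H|E) = 0.10400 / 0.21710 = 0.479.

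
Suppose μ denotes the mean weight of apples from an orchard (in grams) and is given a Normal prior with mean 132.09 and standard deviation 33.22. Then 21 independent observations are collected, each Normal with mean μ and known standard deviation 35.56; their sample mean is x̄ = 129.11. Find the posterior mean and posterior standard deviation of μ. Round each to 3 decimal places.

With known σ, the Normal prior is conjugate. Weight on the data is w = (n/σ²)/(n/σ² + 1/τ₀²) = 0.0166072/(0.0166072+0.00090615) = 0.94826.
Posterior mean = w·x̄ + (1−w)·μ₀ = 0.94826·129.11 + 0.051741·132.09 = 129.264. Posterior variance = 1/(0.0166072+0.00090615) = 57.0994, so SD = 7.556.

Posterior mean ≈ 129.264; posterior SD ≈ 7.556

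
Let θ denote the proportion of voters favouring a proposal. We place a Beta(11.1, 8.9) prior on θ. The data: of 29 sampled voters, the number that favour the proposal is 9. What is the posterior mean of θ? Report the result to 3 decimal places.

Posterior mean ≈ 0.410

The binomial likelihood is conjugate to the Beta prior: with 9 successes and 20 failures, the posterior is Beta(11.1+9, 8.9+20) = Beta(20.1, 28.9).
Posterior mean = α/(α+β) = 20.1/49 = 0.410.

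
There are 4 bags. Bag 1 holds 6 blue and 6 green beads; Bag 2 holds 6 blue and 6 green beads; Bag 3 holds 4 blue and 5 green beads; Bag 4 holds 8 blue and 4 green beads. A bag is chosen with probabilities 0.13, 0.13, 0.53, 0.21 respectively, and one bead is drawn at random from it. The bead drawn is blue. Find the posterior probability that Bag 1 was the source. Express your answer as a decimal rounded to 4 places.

Tabulate prior·likelihood by source: [1] prior 0.13, lik 0.5, product 0.06500; [2] prior 0.13, lik 0.5, product 0.06500; [3] prior 0.53, lik 0.4444, product 0.2356; [4] prior 0.21, lik 0.6667, product 0.1400.
Normalizing constant = 0.50556; the posterior for Bag 1 is its product over the sum, 0.06500/0.50556 = 0.1286.

Posterior probability ≈ 0.1286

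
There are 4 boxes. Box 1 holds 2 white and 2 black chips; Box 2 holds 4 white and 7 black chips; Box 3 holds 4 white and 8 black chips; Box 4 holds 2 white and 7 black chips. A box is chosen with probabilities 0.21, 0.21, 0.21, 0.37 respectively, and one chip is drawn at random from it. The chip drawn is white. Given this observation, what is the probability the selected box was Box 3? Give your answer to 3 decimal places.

P(white|Box 1) = 0.5; P(white|Box 2) = 0.3636; P(white|Box 3) = 0.3333; P(white|Box 4) = 0.2222.
Prior × likelihood for each source: 0.21·0.5=0.1050, 0.21·0.3636=0.07636, 0.21·0.3333=0.07000, 0.37·0.2222=0.08222. Summing gives P(white) = 0.33359.
P(Box 3 | white) = 0.07000 / 0.33359 = 0.210.

Posterior probability ≈ 0.210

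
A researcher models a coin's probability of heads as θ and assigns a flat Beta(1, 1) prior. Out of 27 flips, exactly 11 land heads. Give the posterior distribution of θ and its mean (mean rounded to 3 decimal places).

Posterior: Beta(12, 17); mean ≈ 0.414

The binomial likelihood is conjugate to the Beta prior: with 11 successes and 16 failures, the posterior is Beta(1+11, 1+16) = Beta(12, 17).
Posterior mean = α/(α+β) = 12/29 = 0.414.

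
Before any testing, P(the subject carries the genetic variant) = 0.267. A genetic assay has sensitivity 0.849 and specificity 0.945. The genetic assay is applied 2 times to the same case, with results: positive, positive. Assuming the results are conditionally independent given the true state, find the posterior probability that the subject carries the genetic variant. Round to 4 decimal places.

With H the event that the subject carries the genetic variant, the joint likelihood of the observed sequence is P(data|H) = 0.849·0.849 = 0.72080 and P(data|¬H) = 0.055·0.055 = 0.0030250.
Bayes: P(H|data) = 0.267·0.72080 / (0.267·0.72080 + 0.733·0.0030250) = 0.19245/0.19467 = 0.9886.

Posterior P(H) ≈ 0.9886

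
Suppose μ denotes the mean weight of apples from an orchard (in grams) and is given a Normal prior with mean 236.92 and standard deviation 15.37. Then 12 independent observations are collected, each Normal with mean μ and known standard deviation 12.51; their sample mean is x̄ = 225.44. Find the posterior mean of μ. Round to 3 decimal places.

With known σ, the Normal prior is conjugate. Weight on the data is w = (n/σ²)/(n/σ² + 1/τ₀²) = 0.0766773/(0.0766773+0.00423304) = 0.94768.
Posterior mean = w·x̄ + (1−w)·μ₀ = 0.94768·225.44 + 0.052318·236.92 = 226.041.

Posterior mean ≈ 226.041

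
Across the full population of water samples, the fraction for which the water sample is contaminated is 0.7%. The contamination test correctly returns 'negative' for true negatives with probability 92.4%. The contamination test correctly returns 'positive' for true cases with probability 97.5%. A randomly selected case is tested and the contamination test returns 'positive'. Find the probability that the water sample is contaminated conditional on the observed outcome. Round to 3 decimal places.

P(H | E) ≈ 0.083

Write H for 'the water sample is contaminated'. Prior odds H:¬H = 0.007/0.993 = 0.0070493. For the 'positive' outcome, the likelihood ratio is 0.975/0.076 = 12.829.
Posterior odds = 0.0070493 × 12.829 = 0.090436, so P(H|E) = 0.090436/(1+0.090436) = 0.083.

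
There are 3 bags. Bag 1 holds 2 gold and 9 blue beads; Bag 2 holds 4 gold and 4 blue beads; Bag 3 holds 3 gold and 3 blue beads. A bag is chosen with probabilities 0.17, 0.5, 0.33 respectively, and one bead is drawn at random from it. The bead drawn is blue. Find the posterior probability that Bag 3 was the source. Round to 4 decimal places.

Posterior probability ≈ 0.2978

Tabulate prior·likelihood by source: [1] prior 0.17, lik 0.8182, product 0.1391; [2] prior 0.5, lik 0.5, product 0.2500; [3] prior 0.33, lik 0.5, product 0.1650.
Normalizing constant = 0.55409; the posterior for Bag 3 is its product over the sum, 0.1650/0.55409 = 0.2978.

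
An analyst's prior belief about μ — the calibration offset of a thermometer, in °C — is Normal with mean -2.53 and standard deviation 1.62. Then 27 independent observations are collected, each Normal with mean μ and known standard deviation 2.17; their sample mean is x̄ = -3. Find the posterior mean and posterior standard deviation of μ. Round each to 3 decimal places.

Posterior mean ≈ -2.971; posterior SD ≈ 0.404

Prior precision 1/τ₀² = 1/1.62² = 0.381039; data precision n/σ² = 27/2.17² = 5.73382.
Posterior precision = 0.381039 + 5.73382 = 6.11486, giving posterior SD = 1/√6.11486 = 0.404.
Posterior mean = (0.381039·-2.53 + 5.73382·-3) / 6.11486 = -2.971.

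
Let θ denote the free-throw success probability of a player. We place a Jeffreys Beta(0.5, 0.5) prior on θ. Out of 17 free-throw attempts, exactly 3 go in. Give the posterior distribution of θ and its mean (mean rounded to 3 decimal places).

Posterior: Beta(3.5, 14.5); mean ≈ 0.194

The binomial likelihood is conjugate to the Beta prior: with 3 successes and 14 failures, the posterior is Beta(0.5+3, 0.5+14) = Beta(3.5, 14.5).
E[θ | data] = 3.5/(3.5+14.5) = 0.194.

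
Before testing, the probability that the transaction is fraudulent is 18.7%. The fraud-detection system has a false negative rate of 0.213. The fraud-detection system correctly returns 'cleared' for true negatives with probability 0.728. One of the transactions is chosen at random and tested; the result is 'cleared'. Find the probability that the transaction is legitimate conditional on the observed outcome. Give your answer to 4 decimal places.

Let H be the event that the transaction is fraudulent. P(H) = 0.187, so P(¬H) = 0.813. With E the 'cleared' result, P(E|H) = 0.213 and P(E|¬H) = 0.728.
P(E) = 0.213·0.187 + 0.728·0.813 = 0.039831 + 0.59186 = 0.63169.
By Bayes' theorem, P(H|E) = 0.039831 / 0.63169 = 0.0631. Hence P(¬H|E) = 1 − 0.0631 = 0.9369.

P(¬H | E) ≈ 0.9369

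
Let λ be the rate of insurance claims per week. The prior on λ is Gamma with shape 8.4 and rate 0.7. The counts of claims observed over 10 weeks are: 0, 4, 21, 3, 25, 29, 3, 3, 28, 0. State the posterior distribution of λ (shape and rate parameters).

Posterior: Gamma(shape=124.4, rate=10.7)

Total count ∑xᵢ = 116 over n = 10 weeks.
Gamma is conjugate to the Poisson likelihood: posterior is Gamma(shape = 8.4+116 = 124.4, rate = 0.7+10 = 10.7).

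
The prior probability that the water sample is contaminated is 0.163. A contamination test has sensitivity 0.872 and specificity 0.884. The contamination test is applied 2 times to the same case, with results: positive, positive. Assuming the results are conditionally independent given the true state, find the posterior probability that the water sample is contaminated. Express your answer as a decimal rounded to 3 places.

With H the event that the water sample is contaminated, the joint likelihood of the observed sequence is P(data|H) = 0.872·0.872 = 0.76038 and P(data|¬H) = 0.116·0.116 = 0.013456.
Bayes: P(H|data) = 0.163·0.76038 / (0.163·0.76038 + 0.837·0.013456) = 0.12394/0.13521 = 0.9167.

Posterior P(H) ≈ 0.917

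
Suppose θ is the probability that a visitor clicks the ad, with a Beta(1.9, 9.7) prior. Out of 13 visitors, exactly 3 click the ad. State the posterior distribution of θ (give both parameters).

The binomial likelihood is conjugate to the Beta prior: with 3 successes and 10 failures, the posterior is Beta(1.9+3, 9.7+10) = Beta(4.9, 19.7).

Posterior: Beta(4.9, 19.7)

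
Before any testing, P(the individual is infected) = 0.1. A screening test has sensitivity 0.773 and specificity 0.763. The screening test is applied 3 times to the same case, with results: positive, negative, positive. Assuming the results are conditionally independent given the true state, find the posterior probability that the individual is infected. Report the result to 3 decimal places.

Let H be the event that the individual is infected; start with P(H) = 0.1. P('positive'|H) = 0.773, P('positive'|¬H) = 0.237.
Update on result 1 ('positive'): P(H) ← 0.773·0.1000 / (0.773·0.1000 + 0.237·0.9000) = 0.077300/0.29060 = 0.2660.
Update on result 2 ('negative'): P(H) ← 0.227·0.2660 / (0.227·0.2660 + 0.763·0.7340) = 0.060382/0.62042 = 0.0973.
Update on result 3 ('positive'): P(H) ← 0.773·0.0973 / (0.773·0.0973 + 0.237·0.9027) = 0.075232/0.28917 = 0.2602.

Posterior P(H) ≈ 0.260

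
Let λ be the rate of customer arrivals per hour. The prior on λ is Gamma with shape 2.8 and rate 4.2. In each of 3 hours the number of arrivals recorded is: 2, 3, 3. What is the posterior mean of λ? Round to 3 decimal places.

Posterior mean ≈ 1.500

The Poisson likelihood adds the total count to the shape and the number of exposure periods to the rate. Here ∑xᵢ = 8 and n = 3, so shape 2.8→10.8 and rate 4.2→7.2.
Posterior mean = shape/rate = 10.8/7.2 = 1.500.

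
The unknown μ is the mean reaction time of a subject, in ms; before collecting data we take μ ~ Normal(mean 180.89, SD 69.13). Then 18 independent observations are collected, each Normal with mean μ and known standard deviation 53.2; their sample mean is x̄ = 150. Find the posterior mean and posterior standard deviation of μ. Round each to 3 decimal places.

Posterior mean ≈ 150.984; posterior SD ≈ 12.338

Prior precision 1/τ₀² = 1/69.13² = 0.00020925; data precision n/σ² = 18/53.2² = 0.00635988.
Posterior precision = 0.00020925 + 0.00635988 = 0.00656914, giving posterior SD = 1/√0.00656914 = 12.338.
Posterior mean = (0.00020925·180.89 + 0.00635988·150) / 0.00656914 = 150.984.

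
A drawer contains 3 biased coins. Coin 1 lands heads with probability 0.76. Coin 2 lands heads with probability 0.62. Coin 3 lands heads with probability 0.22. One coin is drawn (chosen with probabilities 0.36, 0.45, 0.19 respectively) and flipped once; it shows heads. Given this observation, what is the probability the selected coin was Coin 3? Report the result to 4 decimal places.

Posterior probability ≈ 0.0703

Tabulate prior·likelihood by source: [1] prior 0.36, lik 0.76, product 0.2736; [2] prior 0.45, lik 0.62, product 0.2790; [3] prior 0.19, lik 0.22, product 0.04180.
Normalizing constant = 0.59440; the posterior for Coin 3 is its product over the sum, 0.04180/0.59440 = 0.0703.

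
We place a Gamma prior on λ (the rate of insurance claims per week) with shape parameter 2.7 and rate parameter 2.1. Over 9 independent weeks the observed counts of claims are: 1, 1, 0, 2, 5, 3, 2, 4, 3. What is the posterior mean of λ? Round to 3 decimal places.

Total count ∑xᵢ = 21 over n = 9 weeks.
Gamma is conjugate to the Poisson likelihood: posterior is Gamma(shape = 2.7+21 = 23.7, rate = 2.1+9 = 11.1).
E[λ | data] = 23.7/11.1 = 2.135.

Posterior mean ≈ 2.135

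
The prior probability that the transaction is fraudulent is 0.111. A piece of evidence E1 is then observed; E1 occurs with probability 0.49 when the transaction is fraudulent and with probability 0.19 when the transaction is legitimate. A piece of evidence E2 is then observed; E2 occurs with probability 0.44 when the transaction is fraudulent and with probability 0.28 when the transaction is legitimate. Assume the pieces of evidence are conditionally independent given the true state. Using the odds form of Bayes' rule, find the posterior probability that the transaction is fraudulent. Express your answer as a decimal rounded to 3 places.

Posterior probability ≈ 0.336

Prior odds = 0.111/(1−0.111) = 0.12486.
Likelihood ratio for E1 = 0.49/0.19 = 2.5789.
Likelihood ratio for E2 = 0.44/0.28 = 1.5714.
Posterior odds = prior odds × LR₁ × LR₂ = 0.50601.
Posterior probability = odds/(1+odds) = 0.50601/1.5060 = 0.336.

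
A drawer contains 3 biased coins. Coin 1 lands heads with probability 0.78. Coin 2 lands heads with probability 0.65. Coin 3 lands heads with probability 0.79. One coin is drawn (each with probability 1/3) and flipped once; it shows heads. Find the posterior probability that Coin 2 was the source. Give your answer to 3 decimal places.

Tabulate prior·likelihood by source: [1] prior 0.333333, lik 0.78, product 0.2600; [2] prior 0.333333, lik 0.65, product 0.2167; [3] prior 0.333333, lik 0.79, product 0.2633.
Normalizing constant = 0.74000; the posterior for Coin 2 is its product over the sum, 0.2167/0.74000 = 0.293.

Posterior probability ≈ 0.293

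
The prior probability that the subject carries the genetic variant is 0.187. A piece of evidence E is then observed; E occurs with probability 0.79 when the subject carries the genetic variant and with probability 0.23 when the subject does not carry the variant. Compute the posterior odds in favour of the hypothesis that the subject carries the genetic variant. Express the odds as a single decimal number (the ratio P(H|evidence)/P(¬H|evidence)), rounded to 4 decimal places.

Posterior odds ≈ 0.7900

Prior odds = 0.187/(1−0.187) = 0.23001.
Likelihood ratio for E = 0.79/0.23 = 3.4348.
Posterior odds = prior odds × LR = 0.79004.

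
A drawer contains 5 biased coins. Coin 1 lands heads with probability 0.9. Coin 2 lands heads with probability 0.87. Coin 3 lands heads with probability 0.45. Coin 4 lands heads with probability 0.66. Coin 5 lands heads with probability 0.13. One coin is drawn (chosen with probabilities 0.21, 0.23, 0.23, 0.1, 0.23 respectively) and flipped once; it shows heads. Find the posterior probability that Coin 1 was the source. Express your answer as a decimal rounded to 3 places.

P(heads|C1) = 0.9; P(heads|C2) = 0.87; P(heads|C3) = 0.45; P(heads|C4) = 0.66; P(heads|C5) = 0.13.
Prior × likelihood for each source: 0.21·0.9=0.1890, 0.23·0.87=0.2001, 0.23·0.45=0.1035, 0.1·0.66=0.06600, 0.23·0.13=0.02990. Summing gives P(heads) = 0.58850.
P(Coin 1 | heads) = 0.1890 / 0.58850 = 0.321.

Posterior probability ≈ 0.321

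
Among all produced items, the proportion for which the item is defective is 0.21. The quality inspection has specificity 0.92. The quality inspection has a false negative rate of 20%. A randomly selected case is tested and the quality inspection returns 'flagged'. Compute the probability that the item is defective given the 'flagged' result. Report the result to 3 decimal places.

Write H for 'the item is defective'. Prior odds H:¬H = 0.21/0.79 = 0.26582. For the 'flagged' outcome, the likelihood ratio is 0.8/0.08 = 10.000.
Posterior odds = 0.26582 × 10.000 = 2.6582, so P(H|E) = 2.6582/(1+2.6582) = 0.727.

P(H | E) ≈ 0.727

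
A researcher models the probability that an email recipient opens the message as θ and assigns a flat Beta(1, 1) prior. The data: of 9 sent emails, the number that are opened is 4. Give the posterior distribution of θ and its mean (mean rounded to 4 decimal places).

The binomial likelihood is conjugate to the Beta prior: with 4 successes and 5 failures, the posterior is Beta(1+4, 1+5) = Beta(5, 6).
E[θ | data] = 5/(5+6) = 0.4545.

Posterior: Beta(5, 6); mean ≈ 0.4545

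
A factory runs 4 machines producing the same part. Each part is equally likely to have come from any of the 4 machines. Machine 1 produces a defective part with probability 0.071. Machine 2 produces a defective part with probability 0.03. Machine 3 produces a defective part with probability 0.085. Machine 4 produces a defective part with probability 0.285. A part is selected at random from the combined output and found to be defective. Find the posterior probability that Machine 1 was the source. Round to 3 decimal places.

Tabulate prior·likelihood by source: [1] prior 0.25, lik 0.071, product 0.01775; [2] prior 0.25, lik 0.03, product 0.007500; [3] prior 0.25, lik 0.085, product 0.02125; [4] prior 0.25, lik 0.285, product 0.07125.
Normalizing constant = 0.11775; the posterior for Machine 1 is its product over the sum, 0.01775/0.11775 = 0.151.

Posterior probability ≈ 0.151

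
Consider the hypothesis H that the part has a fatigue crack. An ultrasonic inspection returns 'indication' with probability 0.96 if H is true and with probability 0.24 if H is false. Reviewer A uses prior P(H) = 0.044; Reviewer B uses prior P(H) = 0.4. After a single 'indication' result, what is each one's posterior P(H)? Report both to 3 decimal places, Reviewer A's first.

P('+'|H) = 0.96, P('+'|¬H) = 0.24.
Reviewer A: numerator 0.96·0.044 = 0.042240; evidence = 0.042240+0.24·0.956 = 0.27168; posterior = 0.155.
Reviewer B: numerator 0.96·0.4 = 0.38400; evidence = 0.38400+0.24·0.6 = 0.52800; posterior = 0.727.

Reviewer A: 0.155; Reviewer B: 0.727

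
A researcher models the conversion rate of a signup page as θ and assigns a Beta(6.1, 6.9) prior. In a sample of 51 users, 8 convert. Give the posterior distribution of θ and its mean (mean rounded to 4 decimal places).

Observing 8 successes and 43 failures updates Beta(6.1, 6.9) by adding the success and failure counts to the two shape parameters: α = 6.1+8 = 14.1, β = 6.9+43 = 49.9.
E[θ | data] = 14.1/(14.1+49.9) = 0.2203.

Posterior: Beta(14.1, 49.9); mean ≈ 0.2203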